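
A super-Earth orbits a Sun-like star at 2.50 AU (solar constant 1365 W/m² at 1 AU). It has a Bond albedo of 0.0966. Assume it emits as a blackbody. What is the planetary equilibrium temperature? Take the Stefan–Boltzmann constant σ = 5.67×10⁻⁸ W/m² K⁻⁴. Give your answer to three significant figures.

Flux at the orbit: S = 1365/(2.50)² = 218.4 W/m².
Averaging over the sphere, the absorbed flux is S(1−α)/4 = 49.33 W/m².
In equilibrium σT⁴ equals this, so T = 171.7 K.

172 kelvin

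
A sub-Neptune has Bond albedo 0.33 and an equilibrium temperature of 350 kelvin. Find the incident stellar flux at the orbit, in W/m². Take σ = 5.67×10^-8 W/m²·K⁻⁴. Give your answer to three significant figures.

From S(1−α)/4 = σT⁴: S = 4σT⁴/(1−α).
The emitted flux is σT⁴ = 850.9 W/m².
So S = 4×850.9/(1−0.33) = 5080 W/m².

5080 W/m²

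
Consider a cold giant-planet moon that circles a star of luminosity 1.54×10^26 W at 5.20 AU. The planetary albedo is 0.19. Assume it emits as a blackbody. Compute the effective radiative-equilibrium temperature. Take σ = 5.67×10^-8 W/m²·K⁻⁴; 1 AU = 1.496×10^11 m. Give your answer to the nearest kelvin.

Orbital distance: d = 5.20 AU = 7.779×10^11 m.
Spreading L over a sphere of radius d: S = 1.54×10^26/(4π·7.78×10^11²) = 20.25 W/m².
Averaging over the sphere, the absorbed flux is S(1−α)/4 = 4.101 W/m².
Set σT⁴ = 4.101 → T = (4.101/σ)^(1/4) = 92.22 K.

92 K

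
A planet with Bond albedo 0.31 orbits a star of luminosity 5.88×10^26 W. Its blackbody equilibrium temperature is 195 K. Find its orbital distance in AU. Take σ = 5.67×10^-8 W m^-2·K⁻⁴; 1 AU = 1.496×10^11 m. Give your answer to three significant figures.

Energy balance gives S = 4σT⁴/(1−α) = 475.3 W m^-2.
S = L/(4πd²) → d = √(L/4πS) = √(5.88×10^26/(4π·475.3)) = 3.138×10^11 m = 2.097 AU.

2.10 AU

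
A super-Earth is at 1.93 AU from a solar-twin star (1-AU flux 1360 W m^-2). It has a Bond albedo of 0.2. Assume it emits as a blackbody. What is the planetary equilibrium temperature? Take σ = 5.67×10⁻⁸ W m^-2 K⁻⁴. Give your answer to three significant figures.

189 K

Flux at the orbit: S = 1360/(1.93)² = 365.1 W m^-2.
The planet absorbs (1−α)S over its disc πR² and re-emits over 4πR², so the mean absorbed flux is (1−0.2)·365.1/4 = 73.02 W m^-2.
In equilibrium σT⁴ equals this, so T = 189.4 K.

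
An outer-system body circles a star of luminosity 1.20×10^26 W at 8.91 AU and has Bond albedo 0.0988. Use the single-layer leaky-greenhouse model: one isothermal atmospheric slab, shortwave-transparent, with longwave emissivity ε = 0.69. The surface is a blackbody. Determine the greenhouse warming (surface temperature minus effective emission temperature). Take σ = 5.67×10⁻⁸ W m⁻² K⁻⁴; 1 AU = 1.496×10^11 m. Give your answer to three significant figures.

d = 8.91 × 1.496×10^11 m = 1.333×10^12 m.
S = L/(4πd²) = 5.375 W m⁻².
Effective emission temperature (TOA balance): σT_e⁴ = S(1−α)/4 = 1.211 W m⁻² → T_e = 67.98 K.
For a single slab of emissivity ε, T_s⁴ = 2T_e⁴/(2−ε); thus T_s = 67.98·(1.527)^(1/4) = 75.57 K.
T_s − T_e = 75.57 − 67.98 = 7.585 K.

7.59 K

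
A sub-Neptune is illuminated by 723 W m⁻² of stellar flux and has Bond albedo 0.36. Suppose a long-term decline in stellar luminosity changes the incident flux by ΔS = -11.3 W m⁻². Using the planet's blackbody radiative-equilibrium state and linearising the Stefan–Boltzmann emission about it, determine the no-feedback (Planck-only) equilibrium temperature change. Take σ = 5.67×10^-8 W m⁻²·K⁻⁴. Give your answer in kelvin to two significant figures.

Unperturbed T_e = [723.0·(1−0.36)/(4σ)]^¼ = 212.5 K.
Only a fraction (1−α) is absorbed and it's spread over 4πR², so ΔF = (1−α)ΔS/4 = -1.808 W m⁻².
Linearising σT⁴ gives d(σT⁴)/dT = 4σT_e³ = 2.177 W m⁻² per K.
ΔT₀ = ΔF/λ_P = -1.808/2.177 = -0.830 K.

-0.83 K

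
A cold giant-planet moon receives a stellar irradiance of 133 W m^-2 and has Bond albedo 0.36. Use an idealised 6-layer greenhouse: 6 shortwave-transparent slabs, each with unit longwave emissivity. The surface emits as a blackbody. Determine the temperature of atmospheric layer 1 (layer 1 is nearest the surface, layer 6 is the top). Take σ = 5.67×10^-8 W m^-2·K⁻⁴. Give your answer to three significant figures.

The effective emission temperature is T_e = [S(1−α)/(4σ)]^¼ = 139.2 K.
In the N-layer model, layer k (counted from the surface) has T_k = (N+1−k)^(1/4)·T_e.
With k = 1: T_1 = (6+1−1)^¼·139.2 K = 217.8 K.

218 K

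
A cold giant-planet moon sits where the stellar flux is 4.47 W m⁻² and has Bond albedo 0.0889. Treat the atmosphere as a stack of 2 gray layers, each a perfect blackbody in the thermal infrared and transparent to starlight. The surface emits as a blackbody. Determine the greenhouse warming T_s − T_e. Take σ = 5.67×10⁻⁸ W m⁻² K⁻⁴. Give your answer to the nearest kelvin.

21 kelvin

The effective emission temperature is T_e = [S(1−α)/(4σ)]^¼ = 65.10 K.
T_s = (N+1)^(1/4)·T_e = 85.67 K.
So the greenhouse effect raises the surface by 85.67 − 65.10 = 20.58 K.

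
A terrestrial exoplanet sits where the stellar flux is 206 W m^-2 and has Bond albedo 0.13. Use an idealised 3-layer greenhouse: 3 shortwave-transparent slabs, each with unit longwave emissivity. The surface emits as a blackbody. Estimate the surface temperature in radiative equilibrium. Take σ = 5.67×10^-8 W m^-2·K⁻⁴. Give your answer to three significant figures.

237 kelvin

OLR = S(1−α)/4 = 44.80 W m^-2; the top layer radiates at T_e = 167.7 K.
Layer-by-layer balance gives σT_s⁴ = (N+1)σT_e⁴, so T_s = 4^¼·167.7 = 237.1 K.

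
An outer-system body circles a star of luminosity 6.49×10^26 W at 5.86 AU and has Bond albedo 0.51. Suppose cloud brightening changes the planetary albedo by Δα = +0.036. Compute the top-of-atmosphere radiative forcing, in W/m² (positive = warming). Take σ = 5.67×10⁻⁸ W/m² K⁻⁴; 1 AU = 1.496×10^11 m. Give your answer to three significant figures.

Orbital distance: d = 5.86 AU = 8.767×10^11 m.
Flux at the orbit: S = L/(4πd²) = 6.49×10^26/(4π·(8.77×10^11)²) = 67.20 W/m².
ΔF = −(S/4)Δα = −(67.20/4)×(+0.036) = -0.6048 W/m².

-0.605 W/m²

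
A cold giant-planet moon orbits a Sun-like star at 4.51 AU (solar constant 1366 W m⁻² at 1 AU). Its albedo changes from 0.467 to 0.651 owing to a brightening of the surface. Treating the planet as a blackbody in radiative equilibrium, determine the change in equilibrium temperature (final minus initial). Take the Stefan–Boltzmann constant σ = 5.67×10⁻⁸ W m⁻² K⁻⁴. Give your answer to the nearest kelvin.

-11 kelvin

Flux at the orbit: S = 1366/(4.51)² = 67.16 W m⁻².
With α = 0.467, T₁ = 112.1 K.
After:  T₂ = [67.16·0.349/(4σ)]^(1/4) = 100.8 K.
ΔT = T₂ − T₁ = -11.26 K.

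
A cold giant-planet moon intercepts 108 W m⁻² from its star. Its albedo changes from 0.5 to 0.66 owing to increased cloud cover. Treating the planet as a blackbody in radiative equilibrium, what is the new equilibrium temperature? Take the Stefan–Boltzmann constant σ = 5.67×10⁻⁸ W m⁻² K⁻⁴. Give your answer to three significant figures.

New equilibrium: T₂ = [(1−0.66)·108.0/(4σ)]^(1/4) = 112.8 K.

113 K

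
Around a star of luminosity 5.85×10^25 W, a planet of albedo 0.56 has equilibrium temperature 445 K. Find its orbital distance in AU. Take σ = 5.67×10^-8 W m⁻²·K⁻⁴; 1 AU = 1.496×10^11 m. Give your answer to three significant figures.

0.101 AU

Required flux: S = 4σT⁴/(1−α) = 20210 W m⁻².
From L = 4πd²S, d = √(5.85×10^25/(4π·20210)) = 1.518×10^10 m = 0.1014 AU.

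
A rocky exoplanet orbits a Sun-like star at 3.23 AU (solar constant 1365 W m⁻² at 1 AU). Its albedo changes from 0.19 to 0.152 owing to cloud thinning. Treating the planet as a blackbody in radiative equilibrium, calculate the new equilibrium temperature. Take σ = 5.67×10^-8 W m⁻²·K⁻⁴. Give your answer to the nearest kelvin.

149 K

By the inverse-square law, S = 1365/3.23² = 130.8 W m⁻².
New equilibrium: T₂ = [(1−0.152)·130.8/(4σ)]^(1/4) = 148.7 K.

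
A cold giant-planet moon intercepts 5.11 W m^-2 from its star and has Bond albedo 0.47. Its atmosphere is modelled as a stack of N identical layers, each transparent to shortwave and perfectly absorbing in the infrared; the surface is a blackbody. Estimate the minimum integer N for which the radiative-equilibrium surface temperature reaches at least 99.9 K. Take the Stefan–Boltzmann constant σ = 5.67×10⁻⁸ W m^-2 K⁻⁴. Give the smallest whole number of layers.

8

OLR = S(1−α)/4 = 0.6771 W m^-2; the top layer radiates at T_e = 58.78 K.
Need (N+1)T_e⁴ ≥ T_s⁴, i.e. N+1 ≥ (99.9/58.78)⁴ = 8.341.
So N ≥ 7.341; the smallest integer is N = 8.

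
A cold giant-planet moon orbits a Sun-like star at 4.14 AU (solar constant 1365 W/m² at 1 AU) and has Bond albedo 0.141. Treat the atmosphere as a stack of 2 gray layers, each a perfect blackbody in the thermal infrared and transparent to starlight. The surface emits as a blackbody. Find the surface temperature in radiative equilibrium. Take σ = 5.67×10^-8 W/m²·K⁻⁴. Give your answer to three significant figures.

Flux at the orbit: S = 1365/(4.14)² = 79.64 W/m².
Top-of-atmosphere balance: σT_e⁴ = S(1−α)/4 = 17.10 W/m² → T_e = 131.8 K.
For an N-layer opaque stack, T_s⁴ = (N+1)T_e⁴, hence T_s = (3)^(1/4)×131.8 K = 173.4 K.

173 kelvin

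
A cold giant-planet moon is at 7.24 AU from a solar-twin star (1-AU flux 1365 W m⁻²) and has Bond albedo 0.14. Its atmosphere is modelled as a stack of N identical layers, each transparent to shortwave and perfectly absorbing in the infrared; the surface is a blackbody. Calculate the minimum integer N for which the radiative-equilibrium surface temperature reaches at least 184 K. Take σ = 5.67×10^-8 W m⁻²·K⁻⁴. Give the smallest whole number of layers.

Flux at the orbit: S = 1365/(7.24)² = 26.04 W m⁻².
OLR = S(1−α)/4 = 5.599 W m⁻²; the top layer radiates at T_e = 99.68 K.
Since T_s⁴ = (N+1)T_e⁴, we need N ≥ (T_s/T_e)⁴ − 1 = 10.608.
So N ≥ 10.608; the smallest integer is N = 11.

11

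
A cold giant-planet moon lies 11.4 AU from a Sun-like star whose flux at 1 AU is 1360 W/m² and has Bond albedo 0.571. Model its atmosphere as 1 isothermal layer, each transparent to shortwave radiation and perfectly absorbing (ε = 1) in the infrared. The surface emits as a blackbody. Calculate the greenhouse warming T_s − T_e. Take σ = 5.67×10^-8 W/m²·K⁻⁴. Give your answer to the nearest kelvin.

Flux at the orbit: S = 1360/(11.4)² = 10.46 W/m².
Top-of-atmosphere balance: σT_e⁴ = S(1−α)/4 = 1.122 W/m² → T_e = 66.70 K.
T_s = (N+1)^(1/4)·T_e = 79.32 K.
Warming: T_s − T_e = 12.62 K.

13 K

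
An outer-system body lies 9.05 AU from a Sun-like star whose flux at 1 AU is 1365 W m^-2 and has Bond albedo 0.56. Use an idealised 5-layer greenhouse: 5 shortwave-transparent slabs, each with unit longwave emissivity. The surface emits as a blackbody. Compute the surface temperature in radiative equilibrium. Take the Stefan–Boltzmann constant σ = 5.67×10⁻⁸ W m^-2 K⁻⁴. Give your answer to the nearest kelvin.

118 kelvin

Irradiance scales as 1/d², so S = 1365 W m^-2 × (1/9.05)² = 16.67 W m^-2.
OLR = S(1−α)/4 = 1.833 W m^-2; the top layer radiates at T_e = 75.41 K.
For an N-layer opaque stack, T_s⁴ = (N+1)T_e⁴, hence T_s = (6)^(1/4)×75.41 K = 118.0 K.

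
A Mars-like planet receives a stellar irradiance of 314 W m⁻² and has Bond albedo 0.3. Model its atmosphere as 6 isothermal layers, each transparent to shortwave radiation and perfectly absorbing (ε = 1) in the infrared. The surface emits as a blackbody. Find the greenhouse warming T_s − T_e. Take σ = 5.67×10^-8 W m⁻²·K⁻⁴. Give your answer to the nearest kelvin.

Top-of-atmosphere balance: σT_e⁴ = S(1−α)/4 = 54.95 W m⁻² → T_e = 176.4 K.
Surface: T_s = (7)^¼·T_e = 287.0 K.
Warming: T_s − T_e = 110.6 K.

111 K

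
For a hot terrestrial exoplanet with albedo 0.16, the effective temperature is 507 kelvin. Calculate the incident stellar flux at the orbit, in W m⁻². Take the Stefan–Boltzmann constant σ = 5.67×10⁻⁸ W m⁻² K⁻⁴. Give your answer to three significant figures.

17800 W m⁻²

Invert the energy balance for S: S = 4σT⁴/(1−α).
σT⁴ = 5.67×10⁻⁸·(507)⁴ = 3746 W m⁻².
S = 4·3746/0.84 = 17840 W m⁻².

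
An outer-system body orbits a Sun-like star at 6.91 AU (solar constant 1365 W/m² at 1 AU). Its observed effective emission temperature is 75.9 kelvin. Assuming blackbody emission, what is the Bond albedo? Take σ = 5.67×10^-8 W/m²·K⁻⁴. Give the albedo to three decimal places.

Flux at the orbit: S = 1365/(6.91)² = 28.59 W/m².
Energy balance: S(1−α)/4 = σT⁴, so 1−α = 4σT⁴/S.
σT⁴ = 1.882 W/m², so 4σT⁴ = 7.527 W/m².
Hence α = 1 − 7.527/28.59 = 0.7367.

0.737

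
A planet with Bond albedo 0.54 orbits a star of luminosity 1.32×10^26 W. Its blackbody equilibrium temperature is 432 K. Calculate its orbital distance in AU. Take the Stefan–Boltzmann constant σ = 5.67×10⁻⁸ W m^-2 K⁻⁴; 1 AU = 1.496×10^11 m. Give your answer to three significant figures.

The flux needed for this T is 4σT⁴/(1−0.54) = 17170 W m^-2.
Then d = [L/(4πS)]^(1/2) = 2.473×10^10 m, i.e. 0.1653 AU.

0.165 AU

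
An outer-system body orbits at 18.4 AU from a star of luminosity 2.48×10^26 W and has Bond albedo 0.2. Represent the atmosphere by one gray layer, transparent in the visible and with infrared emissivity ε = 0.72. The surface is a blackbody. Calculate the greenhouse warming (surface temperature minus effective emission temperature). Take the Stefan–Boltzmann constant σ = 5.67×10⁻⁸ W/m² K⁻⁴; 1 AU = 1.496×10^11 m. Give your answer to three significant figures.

6.50 K

d = 18.4 × 1.496×10^11 m = 2.753×10^12 m.
Flux at the orbit: S = L/(4πd²) = 2.48×10^26/(4π·(2.75×10^12)²) = 2.605 W/m².
The planet radiates to space at T_e = [S(1−α)/(4σ)]^(1/4) = 55.06 K.
For a single slab of emissivity ε, T_s⁴ = 2T_e⁴/(2−ε); thus T_s = 55.06·(1.562)^(1/4) = 61.55 K.
Greenhouse warming: T_s − T_e = 6.498 K.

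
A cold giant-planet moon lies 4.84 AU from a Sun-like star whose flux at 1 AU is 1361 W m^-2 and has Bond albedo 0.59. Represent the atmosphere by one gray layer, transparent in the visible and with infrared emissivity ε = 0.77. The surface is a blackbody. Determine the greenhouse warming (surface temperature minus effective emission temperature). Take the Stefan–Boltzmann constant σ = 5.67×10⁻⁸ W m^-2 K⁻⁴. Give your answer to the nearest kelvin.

13 kelvin

Irradiance scales as 1/d², so S = 1361 W m^-2 × (1/4.84)² = 58.10 W m^-2.
At the top of the atmosphere, σT_e⁴ = S(1−α)/4 = 5.955 W m^-2, giving T_e = 101.2 K.
The surface balance (absorbed SW + ε·downward IR = σT_s⁴) with T_a⁴ = T_s⁴/2 reduces to T_s = T_e·[2/(2−ε)]^¼ = 114.3 K.
T_s − T_e = 114.3 − 101.2 = 13.08 K.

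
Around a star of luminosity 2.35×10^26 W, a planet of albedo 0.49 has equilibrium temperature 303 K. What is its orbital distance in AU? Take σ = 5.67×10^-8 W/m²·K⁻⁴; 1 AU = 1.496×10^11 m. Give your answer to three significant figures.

Required flux: S = 4σT⁴/(1−α) = 3748 W/m².
From L = 4πd²S, d = √(2.35×10^26/(4π·3748)) = 7.063×10^10 m = 0.4721 AU.

0.472 AU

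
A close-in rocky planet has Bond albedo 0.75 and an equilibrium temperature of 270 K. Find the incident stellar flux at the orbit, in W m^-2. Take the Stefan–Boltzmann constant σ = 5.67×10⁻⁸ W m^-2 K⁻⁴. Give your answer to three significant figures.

4820 W m^-2

Invert the energy balance for S: S = 4σT⁴/(1−α).
σT⁴ = 5.67×10⁻⁸·(270)⁴ = 301.3 W m^-2.
So S = 4×301.3/(1−0.75) = 4821 W m^-2.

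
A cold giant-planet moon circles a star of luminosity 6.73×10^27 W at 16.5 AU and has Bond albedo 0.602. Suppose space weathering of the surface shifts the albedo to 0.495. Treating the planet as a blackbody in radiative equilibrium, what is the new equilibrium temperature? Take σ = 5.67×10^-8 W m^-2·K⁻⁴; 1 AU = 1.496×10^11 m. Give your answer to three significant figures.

118 K

d = 16.5 × 1.496×10^11 m = 2.468×10^12 m.
Flux at the orbit: S = L/(4πd²) = 6.73×10^27/(4π·(2.47×10^12)²) = 87.90 W m^-2.
New equilibrium: T₂ = [(1−0.495)·87.90/(4σ)]^(1/4) = 118.3 K.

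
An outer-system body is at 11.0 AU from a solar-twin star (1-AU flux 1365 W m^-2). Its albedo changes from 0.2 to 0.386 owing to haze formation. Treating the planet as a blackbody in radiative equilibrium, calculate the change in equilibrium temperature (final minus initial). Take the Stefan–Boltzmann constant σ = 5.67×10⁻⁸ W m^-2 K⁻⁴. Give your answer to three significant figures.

Flux at the orbit: S = 1365/(11.0)² = 11.28 W m^-2.
With α = 0.2, T₁ = 79.42 K.
After:  T₂ = [11.28·0.614/(4σ)]^(1/4) = 74.34 K.
ΔT = T₂ − T₁ = -5.084 K.

-5.08 K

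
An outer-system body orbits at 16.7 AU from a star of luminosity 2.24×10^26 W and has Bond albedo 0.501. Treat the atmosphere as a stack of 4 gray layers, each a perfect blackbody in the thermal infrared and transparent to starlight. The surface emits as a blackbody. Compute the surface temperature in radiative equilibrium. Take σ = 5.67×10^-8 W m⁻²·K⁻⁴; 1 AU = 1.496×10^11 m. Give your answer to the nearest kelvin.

d = 16.7 × 1.496×10^11 m = 2.498×10^12 m.
S = L/(4πd²) = 2.856 W m⁻².
The effective emission temperature is T_e = [S(1−α)/(4σ)]^¼ = 50.07 K.
For an N-layer opaque stack, T_s⁴ = (N+1)T_e⁴, hence T_s = (5)^(1/4)×50.07 K = 74.87 K.

75 kelvin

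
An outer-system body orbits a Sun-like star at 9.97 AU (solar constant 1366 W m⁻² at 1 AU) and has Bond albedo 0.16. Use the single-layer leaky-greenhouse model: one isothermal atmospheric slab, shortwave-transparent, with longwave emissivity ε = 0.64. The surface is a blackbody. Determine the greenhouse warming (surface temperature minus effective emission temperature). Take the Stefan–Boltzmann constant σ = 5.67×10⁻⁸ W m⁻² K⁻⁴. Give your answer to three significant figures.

Irradiance scales as 1/d², so S = 1366 W m⁻² × (1/9.97)² = 13.74 W m⁻².
The planet radiates to space at T_e = [S(1−α)/(4σ)]^(1/4) = 84.46 K.
Surface balance with a leaky layer gives σT_s⁴ = σT_e⁴·2/(2−ε), so T_s = T_e·[2/(2−0.64)]^(1/4) = 93.01 K.
Greenhouse warming: T_s − T_e = 8.549 K.

8.55 K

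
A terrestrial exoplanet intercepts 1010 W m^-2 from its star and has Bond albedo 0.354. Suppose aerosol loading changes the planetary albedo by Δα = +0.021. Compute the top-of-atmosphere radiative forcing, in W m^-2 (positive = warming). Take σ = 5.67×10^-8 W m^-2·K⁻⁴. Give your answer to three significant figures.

-5.30 W m^-2

TOA radiative forcing: ΔF = −S·Δα/4 = −1010·(+0.021)/4 = -5.303 W m^-2.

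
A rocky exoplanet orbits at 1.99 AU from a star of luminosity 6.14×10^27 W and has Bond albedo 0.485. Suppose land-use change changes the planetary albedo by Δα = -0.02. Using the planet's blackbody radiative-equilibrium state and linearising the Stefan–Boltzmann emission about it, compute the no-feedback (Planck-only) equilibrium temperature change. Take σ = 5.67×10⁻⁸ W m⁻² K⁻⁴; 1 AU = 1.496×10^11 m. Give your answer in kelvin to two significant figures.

3.2 K

Orbital distance: d = 1.99 AU = 2.977×10^11 m.
Spreading L over a sphere of radius d: S = 6.14×10^27/(4π·2.98×10^11²) = 5513 W m⁻².
Reference equilibrium: T_e = [S(1−α)/(4σ)]^(1/4) = 334.5 K.
The change in absorbed flux is Δ[S(1−α)/4] = −SΔα/4 = 27.57 W m⁻².
Planck response: λ_P = 4σT_e³ = 4·5.67×10⁻⁸·(334.5)³ = 8.488 W m⁻²/K.
Hence the no-feedback warming is ΔF/(4σT_e³) = 3.25 K.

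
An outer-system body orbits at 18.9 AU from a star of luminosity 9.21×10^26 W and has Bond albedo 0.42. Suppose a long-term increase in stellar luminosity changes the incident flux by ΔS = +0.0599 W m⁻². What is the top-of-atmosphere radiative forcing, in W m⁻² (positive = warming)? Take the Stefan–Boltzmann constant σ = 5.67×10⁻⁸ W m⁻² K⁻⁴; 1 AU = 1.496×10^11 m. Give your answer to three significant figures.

Orbital distance: d = 18.9 AU = 2.827×10^12 m.
S = L/(4πd²) = 9.168 W m⁻².
TOA radiative forcing: ΔF = (1−α)ΔS/4 = 0.58·(+0.0599)/4 = 0.008686 W m⁻².

0.00869 W m⁻²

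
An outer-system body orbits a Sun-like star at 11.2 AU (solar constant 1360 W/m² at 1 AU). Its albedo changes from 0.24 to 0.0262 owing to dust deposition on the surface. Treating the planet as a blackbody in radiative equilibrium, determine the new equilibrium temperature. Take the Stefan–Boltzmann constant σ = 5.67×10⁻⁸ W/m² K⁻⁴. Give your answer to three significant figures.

Flux at the orbit: S = 1360/(11.2)² = 10.84 W/m².
With the new albedo, S(1−α₂)/4 = 2.639 W/m², so T₂ = 82.60 K.

82.6 K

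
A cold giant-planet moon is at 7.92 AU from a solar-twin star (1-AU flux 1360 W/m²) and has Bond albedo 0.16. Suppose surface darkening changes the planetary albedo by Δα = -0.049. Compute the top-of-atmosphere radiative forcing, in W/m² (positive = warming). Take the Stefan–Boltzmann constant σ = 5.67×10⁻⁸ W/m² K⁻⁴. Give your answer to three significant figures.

Irradiance scales as 1/d², so S = 1360 W/m² × (1/7.92)² = 21.68 W/m².
TOA radiative forcing: ΔF = −S·Δα/4 = −21.68·(-0.049)/4 = 0.2656 W/m².

0.266 W/m²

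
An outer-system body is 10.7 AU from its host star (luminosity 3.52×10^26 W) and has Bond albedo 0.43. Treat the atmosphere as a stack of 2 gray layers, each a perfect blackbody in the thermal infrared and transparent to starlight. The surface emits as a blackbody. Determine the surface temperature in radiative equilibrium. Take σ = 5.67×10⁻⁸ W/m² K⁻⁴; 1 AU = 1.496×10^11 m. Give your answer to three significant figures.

95.3 K

Orbital distance: d = 10.7 AU = 1.601×10^12 m.
Spreading L over a sphere of radius d: S = 3.52×10^26/(4π·1.60×10^12²) = 10.93 W/m².
OLR = S(1−α)/4 = 1.558 W/m²; the top layer radiates at T_e = 72.40 K.
With N = 2 opaque layers, T_s = (N+1)^(1/4)·T_e = 3^(1/4)·72.40 = 95.28 K.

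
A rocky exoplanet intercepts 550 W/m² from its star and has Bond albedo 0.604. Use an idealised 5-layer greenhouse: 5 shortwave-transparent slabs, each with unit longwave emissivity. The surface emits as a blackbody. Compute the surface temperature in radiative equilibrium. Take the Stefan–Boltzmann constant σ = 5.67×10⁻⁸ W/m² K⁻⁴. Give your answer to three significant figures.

The effective emission temperature is T_e = [S(1−α)/(4σ)]^¼ = 176.0 K.
For an N-layer opaque stack, T_s⁴ = (N+1)T_e⁴, hence T_s = (6)^(1/4)×176.0 K = 275.5 K.

276 kelvin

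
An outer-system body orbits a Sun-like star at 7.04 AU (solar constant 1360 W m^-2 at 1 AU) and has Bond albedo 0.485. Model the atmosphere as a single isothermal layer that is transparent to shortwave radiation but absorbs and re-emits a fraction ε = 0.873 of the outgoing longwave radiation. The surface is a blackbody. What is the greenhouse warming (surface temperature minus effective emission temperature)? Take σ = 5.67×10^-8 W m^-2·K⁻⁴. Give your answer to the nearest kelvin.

14 kelvin

Irradiance scales as 1/d², so S = 1360 W m^-2 × (1/7.04)² = 27.44 W m^-2.
The planet radiates to space at T_e = [S(1−α)/(4σ)]^(1/4) = 88.85 K.
Surface balance with a leaky layer gives σT_s⁴ = σT_e⁴·2/(2−ε), so T_s = T_e·[2/(2−0.873)]^(1/4) = 102.5 K.
T_s − T_e = 102.5 − 88.85 = 13.70 K.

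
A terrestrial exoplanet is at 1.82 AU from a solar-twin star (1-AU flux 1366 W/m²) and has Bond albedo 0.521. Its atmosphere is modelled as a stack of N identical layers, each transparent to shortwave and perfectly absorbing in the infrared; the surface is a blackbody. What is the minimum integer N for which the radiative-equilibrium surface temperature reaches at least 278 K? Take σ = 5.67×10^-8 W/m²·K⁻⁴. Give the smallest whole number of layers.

6

Irradiance scales as 1/d², so S = 1366 W/m² × (1/1.82)² = 412.4 W/m².
Top-of-atmosphere balance: σT_e⁴ = S(1−α)/4 = 49.38 W/m² → T_e = 171.8 K.
Need (N+1)T_e⁴ ≥ T_s⁴, i.e. N+1 ≥ (278/171.8)⁴ = 6.858.
Rounding up, N = 6.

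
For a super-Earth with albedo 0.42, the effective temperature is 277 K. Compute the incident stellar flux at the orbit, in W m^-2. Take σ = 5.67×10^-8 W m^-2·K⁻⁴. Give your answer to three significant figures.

2300 W m^-2

From S(1−α)/4 = σT⁴: S = 4σT⁴/(1−α).
σT⁴ = 5.67×10⁻⁸·(277)⁴ = 333.8 W m^-2.
So S = 4×333.8/(1−0.42) = 2302 W m^-2.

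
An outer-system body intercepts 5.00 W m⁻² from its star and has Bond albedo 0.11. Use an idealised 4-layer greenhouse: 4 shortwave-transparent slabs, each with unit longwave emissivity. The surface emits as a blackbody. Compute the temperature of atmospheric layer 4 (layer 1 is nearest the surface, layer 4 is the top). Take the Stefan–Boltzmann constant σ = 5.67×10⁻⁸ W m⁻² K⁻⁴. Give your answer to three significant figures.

OLR = S(1−α)/4 = 1.113 W m⁻²; the top layer radiates at T_e = 66.55 K.
The net upward flux σT_e⁴ is constant between every pair of levels, so T_k⁴ = (N+1−k)T_e⁴.
T_4 = (1)^(1/4)·66.55 = 66.55 K.

66.6 kelvin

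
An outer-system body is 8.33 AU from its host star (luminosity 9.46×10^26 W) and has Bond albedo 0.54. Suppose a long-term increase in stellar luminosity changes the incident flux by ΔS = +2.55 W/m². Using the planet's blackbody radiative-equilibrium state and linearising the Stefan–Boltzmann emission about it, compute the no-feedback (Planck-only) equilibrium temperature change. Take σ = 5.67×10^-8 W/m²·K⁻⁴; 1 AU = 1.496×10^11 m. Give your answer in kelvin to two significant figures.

1.3 kelvin

Orbital distance: d = 8.33 AU = 1.246×10^12 m.
S = L/(4πd²) = 48.48 W/m².
Reference equilibrium: T_e = [S(1−α)/(4σ)]^(1/4) = 99.58 K.
ΔF = Δ[S(1−α)]/4 = (1−0.54)·+2.55/4 = 0.2932 W/m².
Linearising σT⁴ gives d(σT⁴)/dT = 4σT_e³ = 0.2239 W/m² per K.
Hence the no-feedback warming is ΔF/(4σT_e³) = 1.31 K.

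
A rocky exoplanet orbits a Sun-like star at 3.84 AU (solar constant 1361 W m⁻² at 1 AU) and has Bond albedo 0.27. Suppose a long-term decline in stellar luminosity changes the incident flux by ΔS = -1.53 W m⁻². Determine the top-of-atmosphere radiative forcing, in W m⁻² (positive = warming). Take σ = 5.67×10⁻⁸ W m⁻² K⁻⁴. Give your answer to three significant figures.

Flux at the orbit: S = 1361/(3.84)² = 92.30 W m⁻².
TOA radiative forcing: ΔF = (1−α)ΔS/4 = 0.73·(-1.53)/4 = -0.2792 W m⁻².

-0.279 W m⁻²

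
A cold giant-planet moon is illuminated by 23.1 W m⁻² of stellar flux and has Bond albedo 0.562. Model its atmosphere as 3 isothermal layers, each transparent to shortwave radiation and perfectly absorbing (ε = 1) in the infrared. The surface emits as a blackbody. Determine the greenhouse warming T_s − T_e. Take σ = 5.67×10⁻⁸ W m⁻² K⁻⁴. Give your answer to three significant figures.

33.9 kelvin

Top-of-atmosphere balance: σT_e⁴ = S(1−α)/4 = 2.529 W m⁻² → T_e = 81.73 K.
Surface: T_s = (4)^¼·T_e = 115.6 K.
Warming: T_s − T_e = 33.85 K.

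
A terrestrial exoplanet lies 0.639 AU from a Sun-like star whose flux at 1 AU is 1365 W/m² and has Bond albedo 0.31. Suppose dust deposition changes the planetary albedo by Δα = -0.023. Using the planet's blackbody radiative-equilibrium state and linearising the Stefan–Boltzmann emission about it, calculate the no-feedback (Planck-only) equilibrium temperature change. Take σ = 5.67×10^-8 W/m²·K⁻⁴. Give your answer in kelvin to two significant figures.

Flux at the orbit: S = 1365/(0.639)² = 3343 W/m².
Reference equilibrium: T_e = [S(1−α)/(4σ)]^(1/4) = 317.6 K.
The change in absorbed flux is Δ[S(1−α)/4] = −SΔα/4 = 19.22 W/m².
The Planck feedback parameter is 4σT_e³ = 7.263 W/m²/K.
ΔT₀ = ΔF/λ_P = 19.22/7.263 = 2.65 K.

2.6 K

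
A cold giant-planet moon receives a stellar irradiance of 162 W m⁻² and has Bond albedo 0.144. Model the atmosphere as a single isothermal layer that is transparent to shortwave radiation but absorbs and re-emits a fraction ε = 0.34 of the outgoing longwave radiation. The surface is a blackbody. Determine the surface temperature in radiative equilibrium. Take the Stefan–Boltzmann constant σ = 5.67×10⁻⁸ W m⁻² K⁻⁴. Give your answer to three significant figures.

At the top of the atmosphere, σT_e⁴ = S(1−α)/4 = 34.67 W m⁻², giving T_e = 157.2 K.
For a single slab of emissivity ε, T_s⁴ = 2T_e⁴/(2−ε); thus T_s = 157.2·(1.205)^(1/4) = 164.7 K.

165 K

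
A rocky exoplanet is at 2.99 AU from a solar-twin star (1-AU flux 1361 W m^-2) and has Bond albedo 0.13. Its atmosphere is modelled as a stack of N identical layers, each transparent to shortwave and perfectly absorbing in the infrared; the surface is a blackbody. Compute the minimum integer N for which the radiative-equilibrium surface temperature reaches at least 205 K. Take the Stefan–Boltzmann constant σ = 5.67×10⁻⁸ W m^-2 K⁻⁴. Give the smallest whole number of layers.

3

Flux at the orbit: S = 1361/(2.99)² = 152.2 W m^-2.
Top-of-atmosphere balance: σT_e⁴ = S(1−α)/4 = 33.11 W m^-2 → T_e = 155.5 K.
Since T_s⁴ = (N+1)T_e⁴, we need N ≥ (T_s/T_e)⁴ − 1 = 2.024.
So N ≥ 2.024; the smallest integer is N = 3.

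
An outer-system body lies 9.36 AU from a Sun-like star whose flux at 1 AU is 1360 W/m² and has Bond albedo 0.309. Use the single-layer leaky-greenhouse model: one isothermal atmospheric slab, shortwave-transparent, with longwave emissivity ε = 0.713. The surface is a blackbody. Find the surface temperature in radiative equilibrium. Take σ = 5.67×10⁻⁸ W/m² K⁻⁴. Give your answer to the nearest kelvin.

By the inverse-square law, S = 1360/9.36² = 15.52 W/m².
The planet radiates to space at T_e = [S(1−α)/(4σ)]^(1/4) = 82.93 K.
The surface balance (absorbed SW + ε·downward IR = σT_s⁴) with T_a⁴ = T_s⁴/2 reduces to T_s = T_e·[2/(2−ε)]^¼ = 92.59 K.

93 K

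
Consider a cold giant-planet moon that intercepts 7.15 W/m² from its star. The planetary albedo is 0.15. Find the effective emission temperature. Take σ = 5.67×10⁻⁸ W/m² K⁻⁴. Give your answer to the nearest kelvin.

The planet absorbs (1−α)S over its disc πR² and re-emits over 4πR², so the mean absorbed flux is (1−0.15)·7.150/4 = 1.519 W/m².
Set σT⁴ = 1.519 → T = (1.519/σ)^(1/4) = 71.95 K.

72 kelvin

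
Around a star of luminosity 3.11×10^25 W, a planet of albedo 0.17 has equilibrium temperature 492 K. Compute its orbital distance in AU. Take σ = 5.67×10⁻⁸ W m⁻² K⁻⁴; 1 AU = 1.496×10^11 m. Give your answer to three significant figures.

0.0831 AU

Required flux: S = 4σT⁴/(1−α) = 16010 W m⁻².
Then d = [L/(4πS)]^(1/2) = 1.243×10^10 m, i.e. 0.08311 AU.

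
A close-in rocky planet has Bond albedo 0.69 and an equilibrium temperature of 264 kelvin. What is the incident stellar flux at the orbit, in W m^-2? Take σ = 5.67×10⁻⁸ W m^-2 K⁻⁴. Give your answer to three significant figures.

3550 W m^-2

Invert the energy balance for S: S = 4σT⁴/(1−α).
The emitted flux is σT⁴ = 275.4 W m^-2.
So S = 4×275.4/(1−0.69) = 3554 W m^-2.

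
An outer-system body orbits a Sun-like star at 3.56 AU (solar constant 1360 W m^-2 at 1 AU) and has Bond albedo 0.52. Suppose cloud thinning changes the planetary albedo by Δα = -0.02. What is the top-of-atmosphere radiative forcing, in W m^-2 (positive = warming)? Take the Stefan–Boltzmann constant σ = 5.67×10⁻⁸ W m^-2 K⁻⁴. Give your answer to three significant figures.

Flux at the orbit: S = 1360/(3.56)² = 107.3 W m^-2.
The change in absorbed flux is Δ[S(1−α)/4] = −SΔα/4 = 0.5365 W m^-2.

0.537 W m^-2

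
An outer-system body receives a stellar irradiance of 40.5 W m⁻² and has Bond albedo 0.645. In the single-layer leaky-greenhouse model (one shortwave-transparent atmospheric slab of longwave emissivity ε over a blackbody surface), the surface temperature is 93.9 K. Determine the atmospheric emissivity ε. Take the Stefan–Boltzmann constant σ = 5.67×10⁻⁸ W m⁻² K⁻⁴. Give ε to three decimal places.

0.369

Effective temperature: T_e = [S(1−α)/(4σ)]^(1/4) = 89.23 K.
Since (2−ε)/2 = (T_e/T_s)⁴ = 0.8154, ε = 0.3692.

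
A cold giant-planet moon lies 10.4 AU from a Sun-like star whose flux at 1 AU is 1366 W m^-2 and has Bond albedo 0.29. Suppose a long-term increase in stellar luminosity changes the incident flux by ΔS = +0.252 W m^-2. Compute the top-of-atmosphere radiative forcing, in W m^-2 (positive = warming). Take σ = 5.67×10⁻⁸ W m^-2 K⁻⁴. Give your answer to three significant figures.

0.0447 W m^-2

By the inverse-square law, S = 1366/10.4² = 12.63 W m^-2.
Only a fraction (1−α) is absorbed and it's spread over 4πR², so ΔF = (1−α)ΔS/4 = 0.04473 W m^-2.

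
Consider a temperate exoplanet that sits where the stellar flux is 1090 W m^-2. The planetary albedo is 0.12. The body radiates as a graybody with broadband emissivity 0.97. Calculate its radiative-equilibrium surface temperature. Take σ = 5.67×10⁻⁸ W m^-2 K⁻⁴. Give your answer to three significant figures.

The planet absorbs (1−α)S over its disc πR² and re-emits over 4πR², so the mean absorbed flux is (1−0.12)·1090/4 = 239.8 W m^-2.
Radiative balance εσT⁴ = 239.8 gives T = [239.8/(0.97·σ)]^(1/4) = 257.0 K.

257 kelvin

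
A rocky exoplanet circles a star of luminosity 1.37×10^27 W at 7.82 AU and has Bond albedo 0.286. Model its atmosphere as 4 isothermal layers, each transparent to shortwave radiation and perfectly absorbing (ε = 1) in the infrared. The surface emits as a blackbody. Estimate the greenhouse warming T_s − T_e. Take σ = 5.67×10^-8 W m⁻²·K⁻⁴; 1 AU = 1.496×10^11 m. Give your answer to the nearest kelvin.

Orbital distance: d = 7.82 AU = 1.170×10^12 m.
S = L/(4πd²) = 79.66 W m⁻².
Top-of-atmosphere balance: σT_e⁴ = S(1−α)/4 = 14.22 W m⁻² → T_e = 125.8 K.
T_s = (N+1)^(1/4)·T_e = 188.2 K.
So the greenhouse effect raises the surface by 188.2 − 125.8 = 62.34 K.

62 K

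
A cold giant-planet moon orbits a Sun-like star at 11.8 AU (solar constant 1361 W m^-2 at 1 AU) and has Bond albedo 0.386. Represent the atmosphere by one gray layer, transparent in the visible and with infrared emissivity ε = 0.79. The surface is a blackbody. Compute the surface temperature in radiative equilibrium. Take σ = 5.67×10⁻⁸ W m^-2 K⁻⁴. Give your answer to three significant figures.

Irradiance scales as 1/d², so S = 1361 W m^-2 × (1/11.8)² = 9.774 W m^-2.
At the top of the atmosphere, σT_e⁴ = S(1−α)/4 = 1.500 W m^-2, giving T_e = 71.72 K.
For a single slab of emissivity ε, T_s⁴ = 2T_e⁴/(2−ε); thus T_s = 71.72·(1.653)^(1/4) = 81.32 K.

81.3 kelvin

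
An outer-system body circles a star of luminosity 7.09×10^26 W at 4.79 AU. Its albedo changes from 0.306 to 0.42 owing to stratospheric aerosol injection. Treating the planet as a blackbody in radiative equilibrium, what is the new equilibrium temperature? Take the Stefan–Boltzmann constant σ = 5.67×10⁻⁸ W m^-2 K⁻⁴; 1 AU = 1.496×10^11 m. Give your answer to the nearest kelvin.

129 K

Orbital distance: d = 4.79 AU = 7.166×10^11 m.
Flux at the orbit: S = L/(4πd²) = 7.09×10^26/(4π·(7.17×10^11)²) = 109.9 W m^-2.
With the new albedo, S(1−α₂)/4 = 15.93 W m^-2, so T₂ = 129.5 K.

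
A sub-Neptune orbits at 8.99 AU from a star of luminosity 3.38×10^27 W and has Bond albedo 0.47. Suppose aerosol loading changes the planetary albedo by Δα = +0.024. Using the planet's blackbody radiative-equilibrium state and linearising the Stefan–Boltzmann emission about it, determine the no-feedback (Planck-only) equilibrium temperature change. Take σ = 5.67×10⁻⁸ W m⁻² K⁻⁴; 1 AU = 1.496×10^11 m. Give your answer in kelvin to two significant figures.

d = 8.99 × 1.496×10^11 m = 1.345×10^12 m.
Spreading L over a sphere of radius d: S = 3.38×10^27/(4π·1.34×10^12²) = 148.7 W m⁻².
Reference equilibrium: T_e = [S(1−α)/(4σ)]^(1/4) = 136.5 K.
ΔF = −(S/4)Δα = −(148.7/4)×(+0.024) = -0.8922 W m⁻².
Linearising σT⁴ gives d(σT⁴)/dT = 4σT_e³ = 0.5772 W m⁻² per K.
Hence the no-feedback warming is ΔF/(4σT_e³) = -1.55 K.

-1.5 K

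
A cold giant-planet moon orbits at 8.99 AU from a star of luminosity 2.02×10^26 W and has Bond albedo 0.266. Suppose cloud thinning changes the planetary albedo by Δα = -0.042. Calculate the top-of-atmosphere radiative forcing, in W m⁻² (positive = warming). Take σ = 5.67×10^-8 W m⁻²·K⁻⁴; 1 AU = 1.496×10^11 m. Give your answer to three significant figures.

d = 8.99 × 1.496×10^11 m = 1.345×10^12 m.
Spreading L over a sphere of radius d: S = 2.02×10^26/(4π·1.34×10^12²) = 8.887 W m⁻².
ΔF = −(S/4)Δα = −(8.887/4)×(-0.042) = 0.09331 W m⁻².

0.0933 W m⁻²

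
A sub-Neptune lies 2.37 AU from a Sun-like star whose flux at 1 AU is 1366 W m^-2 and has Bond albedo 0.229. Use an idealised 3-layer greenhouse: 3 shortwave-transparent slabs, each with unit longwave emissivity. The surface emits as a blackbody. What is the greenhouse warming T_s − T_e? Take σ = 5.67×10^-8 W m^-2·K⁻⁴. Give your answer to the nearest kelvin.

70 kelvin

Flux at the orbit: S = 1366/(2.37)² = 243.2 W m^-2.
OLR = S(1−α)/4 = 46.88 W m^-2; the top layer radiates at T_e = 169.6 K.
Surface: T_s = (4)^¼·T_e = 239.8 K.
So the greenhouse effect raises the surface by 239.8 − 169.6 = 70.24 K.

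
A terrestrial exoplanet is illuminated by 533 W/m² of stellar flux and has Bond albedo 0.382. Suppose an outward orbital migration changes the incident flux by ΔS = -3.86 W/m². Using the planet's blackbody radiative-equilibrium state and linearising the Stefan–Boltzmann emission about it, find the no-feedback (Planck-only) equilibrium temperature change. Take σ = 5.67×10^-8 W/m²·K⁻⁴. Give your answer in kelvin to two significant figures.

-0.35 K

Reference equilibrium: T_e = [S(1−α)/(4σ)]^(1/4) = 195.2 K.
Only a fraction (1−α) is absorbed and it's spread over 4πR², so ΔF = (1−α)ΔS/4 = -0.5964 W/m².
Linearising σT⁴ gives d(σT⁴)/dT = 4σT_e³ = 1.687 W/m² per K.
ΔT₀ = ΔF/λ_P = -0.5964/1.687 = -0.353 K.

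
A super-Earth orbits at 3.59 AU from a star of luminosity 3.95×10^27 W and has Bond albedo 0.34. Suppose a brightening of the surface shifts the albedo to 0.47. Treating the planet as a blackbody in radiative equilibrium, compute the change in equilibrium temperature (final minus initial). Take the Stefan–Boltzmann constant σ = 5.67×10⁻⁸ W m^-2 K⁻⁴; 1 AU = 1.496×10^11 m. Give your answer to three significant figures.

-12.7 kelvin

Orbital distance: d = 3.59 AU = 5.371×10^11 m.
Spreading L over a sphere of radius d: S = 3.95×10^27/(4π·5.37×10^11²) = 1090 W m^-2.
Initial: T₁ = [S(1−0.34)/(4σ)]^(1/4) = 237.3 K.
Final:   T₂ = [S(1−0.47)/(4σ)]^(1/4) = 224.6 K.
Change: 224.6 − 237.3 = -12.66 K.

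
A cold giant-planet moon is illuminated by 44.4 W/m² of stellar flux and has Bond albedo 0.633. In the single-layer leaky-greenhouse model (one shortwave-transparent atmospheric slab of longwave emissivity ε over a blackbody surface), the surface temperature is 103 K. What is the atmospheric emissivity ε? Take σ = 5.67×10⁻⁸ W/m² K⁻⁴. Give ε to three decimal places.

0.723

First, T_e = [44.40·(1−0.633)/(4σ)]^(1/4) = 92.07 K.
Since (2−ε)/2 = (T_e/T_s)⁴ = 0.6383, ε = 0.7233.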